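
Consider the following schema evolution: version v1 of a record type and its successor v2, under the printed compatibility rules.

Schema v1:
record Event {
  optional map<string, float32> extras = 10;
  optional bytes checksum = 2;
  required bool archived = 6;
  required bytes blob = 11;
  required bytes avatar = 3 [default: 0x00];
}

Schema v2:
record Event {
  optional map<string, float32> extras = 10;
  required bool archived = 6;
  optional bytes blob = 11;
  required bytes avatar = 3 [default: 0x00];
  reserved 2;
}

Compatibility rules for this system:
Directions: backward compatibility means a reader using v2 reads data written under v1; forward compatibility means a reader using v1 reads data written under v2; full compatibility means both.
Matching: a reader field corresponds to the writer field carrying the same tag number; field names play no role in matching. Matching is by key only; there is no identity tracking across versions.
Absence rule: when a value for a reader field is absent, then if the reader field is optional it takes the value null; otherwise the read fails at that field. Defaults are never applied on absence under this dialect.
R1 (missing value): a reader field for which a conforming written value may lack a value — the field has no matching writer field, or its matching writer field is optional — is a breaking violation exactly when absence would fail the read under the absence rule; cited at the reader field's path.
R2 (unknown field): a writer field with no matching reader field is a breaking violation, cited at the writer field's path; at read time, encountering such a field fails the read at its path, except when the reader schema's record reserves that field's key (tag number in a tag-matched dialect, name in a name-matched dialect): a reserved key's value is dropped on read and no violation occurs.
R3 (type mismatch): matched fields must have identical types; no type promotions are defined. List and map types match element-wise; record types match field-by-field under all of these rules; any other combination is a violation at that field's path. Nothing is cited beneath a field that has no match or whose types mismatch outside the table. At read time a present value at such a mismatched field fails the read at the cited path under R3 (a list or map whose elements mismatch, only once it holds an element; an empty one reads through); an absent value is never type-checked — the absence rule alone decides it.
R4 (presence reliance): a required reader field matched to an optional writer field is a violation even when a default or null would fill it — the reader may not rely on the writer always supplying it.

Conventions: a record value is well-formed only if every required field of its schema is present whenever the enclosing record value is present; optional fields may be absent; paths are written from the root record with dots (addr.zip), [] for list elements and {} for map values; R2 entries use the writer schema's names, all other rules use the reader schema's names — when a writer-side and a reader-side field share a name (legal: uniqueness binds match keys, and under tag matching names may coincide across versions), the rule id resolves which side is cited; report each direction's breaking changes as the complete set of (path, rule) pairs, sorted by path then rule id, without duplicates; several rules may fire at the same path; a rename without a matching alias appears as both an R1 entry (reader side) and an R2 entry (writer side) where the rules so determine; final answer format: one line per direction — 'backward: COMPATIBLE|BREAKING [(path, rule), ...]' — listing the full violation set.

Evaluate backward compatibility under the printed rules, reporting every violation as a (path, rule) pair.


the writer's type comes first in each Event pair
backward for Event (reader v2, writer v1):
  map<string, float32> -> map<string, float32>, writer optional: extras aligns to extras
  bool -> bool, writer required: archived aligns to archived
  bytes -> bytes, writer required: blob aligns to blob
  bytes -> bytes, writer required: avatar aligns to avatar
  writer checksum: unknown to reader
  nothing fires on Event: backward is COMPATIBLE
ruling out the remaining Event differences:
  field blob in record Event: required changed to optional -> matters only for Event's forward compatibility — outside the asked direction
  removed field checksum from record Event (its key 2 joins the reserved list) -> fires no rule on Event, leaving the asked answer as it is

backward: COMPATIBLE []


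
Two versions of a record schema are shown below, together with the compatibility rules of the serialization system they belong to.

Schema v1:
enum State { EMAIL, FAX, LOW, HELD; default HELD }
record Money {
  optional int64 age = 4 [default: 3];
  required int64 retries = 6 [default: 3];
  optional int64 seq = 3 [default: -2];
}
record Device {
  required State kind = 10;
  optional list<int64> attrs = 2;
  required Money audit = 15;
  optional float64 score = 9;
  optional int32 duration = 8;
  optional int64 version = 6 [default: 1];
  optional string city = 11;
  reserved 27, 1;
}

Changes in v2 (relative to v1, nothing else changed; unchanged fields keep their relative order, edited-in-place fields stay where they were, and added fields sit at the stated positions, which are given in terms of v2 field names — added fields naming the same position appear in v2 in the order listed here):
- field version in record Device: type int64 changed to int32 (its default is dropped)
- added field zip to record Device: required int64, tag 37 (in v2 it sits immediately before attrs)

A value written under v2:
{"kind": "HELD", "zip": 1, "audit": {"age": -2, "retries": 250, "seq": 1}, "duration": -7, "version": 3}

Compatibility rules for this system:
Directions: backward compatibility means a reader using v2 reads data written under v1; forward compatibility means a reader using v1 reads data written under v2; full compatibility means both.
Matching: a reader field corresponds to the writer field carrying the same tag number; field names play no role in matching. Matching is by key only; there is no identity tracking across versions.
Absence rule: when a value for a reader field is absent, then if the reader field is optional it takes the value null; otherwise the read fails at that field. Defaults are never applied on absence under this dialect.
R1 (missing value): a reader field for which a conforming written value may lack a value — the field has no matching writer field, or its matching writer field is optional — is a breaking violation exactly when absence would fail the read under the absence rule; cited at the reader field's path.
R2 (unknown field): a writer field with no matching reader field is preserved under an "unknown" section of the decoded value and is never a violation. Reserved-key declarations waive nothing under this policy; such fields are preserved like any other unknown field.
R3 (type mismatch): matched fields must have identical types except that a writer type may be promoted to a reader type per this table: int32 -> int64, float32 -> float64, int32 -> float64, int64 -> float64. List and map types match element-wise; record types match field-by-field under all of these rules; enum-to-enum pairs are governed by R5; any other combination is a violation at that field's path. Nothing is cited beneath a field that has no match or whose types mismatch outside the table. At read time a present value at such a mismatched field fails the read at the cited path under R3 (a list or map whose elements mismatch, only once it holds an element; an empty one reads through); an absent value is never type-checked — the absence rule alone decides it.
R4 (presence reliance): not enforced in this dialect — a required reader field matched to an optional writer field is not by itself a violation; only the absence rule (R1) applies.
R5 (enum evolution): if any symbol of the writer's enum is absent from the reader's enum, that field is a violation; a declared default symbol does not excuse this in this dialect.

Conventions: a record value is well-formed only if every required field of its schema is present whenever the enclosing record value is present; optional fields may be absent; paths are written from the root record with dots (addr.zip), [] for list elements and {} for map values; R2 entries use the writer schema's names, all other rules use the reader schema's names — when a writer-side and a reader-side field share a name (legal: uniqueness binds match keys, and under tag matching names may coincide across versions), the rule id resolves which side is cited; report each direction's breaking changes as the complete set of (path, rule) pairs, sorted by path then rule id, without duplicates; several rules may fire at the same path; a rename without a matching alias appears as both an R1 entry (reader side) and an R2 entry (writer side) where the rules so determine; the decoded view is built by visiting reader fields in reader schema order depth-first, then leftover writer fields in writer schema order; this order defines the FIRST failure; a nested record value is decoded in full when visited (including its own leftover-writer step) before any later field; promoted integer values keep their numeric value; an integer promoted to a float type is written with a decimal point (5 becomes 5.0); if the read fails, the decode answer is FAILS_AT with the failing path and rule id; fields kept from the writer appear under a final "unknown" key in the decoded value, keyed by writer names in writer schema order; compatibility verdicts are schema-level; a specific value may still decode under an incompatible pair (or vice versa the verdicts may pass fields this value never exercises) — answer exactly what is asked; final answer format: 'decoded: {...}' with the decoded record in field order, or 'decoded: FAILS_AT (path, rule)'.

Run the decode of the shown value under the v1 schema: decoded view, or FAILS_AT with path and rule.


decoded: {"kind": "HELD", "attrs": null, "audit": {"age": -2, "retries": 250, "seq": 1}, "score": null, "duration": -7, "version": 3, "city": null, "unknown": {"zip": 1}}

in Device below, arrows point writer -> reader
decoding the Device value with the v1 reader:
  kind := "HELD"
  attrs := null (not supplied -> null)
  audit.age := -2
  audit.retries := 250
  audit.seq := 1
  score := null (not supplied -> null)
  duration := -7
  version := 3 (int32 -> int64)
  city := null (not supplied -> null)
  writer zip: kept under "unknown"
  => decoded: {"kind": "HELD", "attrs": null, "audit": {"age": -2, "retries": 250, "seq": 1}, "score": null, "duration": -7, "version": 3, "city": null, "unknown": {"zip": 1}}
diffs on Device not affecting the asked answer:
  field version in record Device: type int64 changed to int32 (its default is dropped) -> shifts the Device verdicts, not this decode


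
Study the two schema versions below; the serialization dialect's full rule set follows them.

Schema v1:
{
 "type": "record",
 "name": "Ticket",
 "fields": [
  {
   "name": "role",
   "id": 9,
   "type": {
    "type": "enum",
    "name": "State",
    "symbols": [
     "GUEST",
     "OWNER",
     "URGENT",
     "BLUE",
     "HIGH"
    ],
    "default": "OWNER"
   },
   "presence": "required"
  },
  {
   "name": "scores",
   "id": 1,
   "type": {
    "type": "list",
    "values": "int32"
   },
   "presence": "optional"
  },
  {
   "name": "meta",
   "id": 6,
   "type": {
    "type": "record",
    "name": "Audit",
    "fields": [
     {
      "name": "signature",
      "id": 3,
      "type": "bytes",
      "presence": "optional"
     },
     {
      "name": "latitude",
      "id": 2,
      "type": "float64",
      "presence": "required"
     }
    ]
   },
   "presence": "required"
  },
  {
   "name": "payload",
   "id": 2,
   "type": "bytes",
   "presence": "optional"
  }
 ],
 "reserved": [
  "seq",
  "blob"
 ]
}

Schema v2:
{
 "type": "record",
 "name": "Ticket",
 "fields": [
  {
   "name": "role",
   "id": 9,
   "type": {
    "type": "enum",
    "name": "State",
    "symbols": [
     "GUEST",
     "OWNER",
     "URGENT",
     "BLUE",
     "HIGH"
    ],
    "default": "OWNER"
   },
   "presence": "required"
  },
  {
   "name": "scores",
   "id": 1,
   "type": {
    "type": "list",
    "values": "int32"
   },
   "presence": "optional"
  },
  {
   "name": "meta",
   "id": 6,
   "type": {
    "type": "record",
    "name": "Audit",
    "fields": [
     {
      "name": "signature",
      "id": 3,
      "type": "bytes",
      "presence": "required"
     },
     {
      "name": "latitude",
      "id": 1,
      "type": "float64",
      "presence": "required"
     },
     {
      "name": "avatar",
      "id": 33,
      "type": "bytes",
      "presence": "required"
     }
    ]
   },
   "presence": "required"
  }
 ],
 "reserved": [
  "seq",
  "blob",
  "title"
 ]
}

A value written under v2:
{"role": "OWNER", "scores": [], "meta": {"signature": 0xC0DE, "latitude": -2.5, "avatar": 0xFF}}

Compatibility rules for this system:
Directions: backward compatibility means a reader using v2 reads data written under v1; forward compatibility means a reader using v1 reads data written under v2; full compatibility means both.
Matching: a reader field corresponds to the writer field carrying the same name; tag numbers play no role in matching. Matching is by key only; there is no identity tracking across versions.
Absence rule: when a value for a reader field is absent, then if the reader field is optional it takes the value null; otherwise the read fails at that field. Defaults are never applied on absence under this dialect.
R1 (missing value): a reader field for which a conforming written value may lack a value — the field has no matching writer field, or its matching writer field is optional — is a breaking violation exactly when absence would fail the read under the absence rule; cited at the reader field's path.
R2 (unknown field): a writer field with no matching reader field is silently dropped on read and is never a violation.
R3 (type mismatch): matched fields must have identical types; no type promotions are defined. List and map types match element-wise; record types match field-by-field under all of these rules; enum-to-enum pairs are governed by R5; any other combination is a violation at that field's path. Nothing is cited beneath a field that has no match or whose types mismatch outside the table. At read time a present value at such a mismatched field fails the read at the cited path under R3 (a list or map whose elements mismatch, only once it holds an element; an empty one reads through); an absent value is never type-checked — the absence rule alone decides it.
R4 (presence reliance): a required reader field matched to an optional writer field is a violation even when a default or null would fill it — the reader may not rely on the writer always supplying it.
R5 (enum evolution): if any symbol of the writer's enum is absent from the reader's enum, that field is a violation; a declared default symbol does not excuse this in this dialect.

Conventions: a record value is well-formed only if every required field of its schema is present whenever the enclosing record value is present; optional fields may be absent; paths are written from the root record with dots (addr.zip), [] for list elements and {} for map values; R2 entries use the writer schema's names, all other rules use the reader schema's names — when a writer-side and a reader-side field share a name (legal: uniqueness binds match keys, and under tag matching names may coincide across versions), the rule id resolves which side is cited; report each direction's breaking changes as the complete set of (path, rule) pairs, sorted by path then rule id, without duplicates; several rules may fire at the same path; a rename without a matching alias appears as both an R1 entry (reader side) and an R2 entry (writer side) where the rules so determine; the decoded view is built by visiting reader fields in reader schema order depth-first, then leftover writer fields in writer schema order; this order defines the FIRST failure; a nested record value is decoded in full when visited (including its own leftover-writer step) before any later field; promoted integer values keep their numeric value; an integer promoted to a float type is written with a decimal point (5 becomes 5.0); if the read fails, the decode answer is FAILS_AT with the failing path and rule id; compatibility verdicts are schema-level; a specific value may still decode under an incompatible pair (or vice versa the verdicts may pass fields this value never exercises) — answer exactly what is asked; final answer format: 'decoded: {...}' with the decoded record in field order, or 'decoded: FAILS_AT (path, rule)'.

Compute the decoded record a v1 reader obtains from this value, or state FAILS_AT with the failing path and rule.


decoded: {"role": "OWNER", "scores": [], "meta": {"signature": 0xC0DE, "latitude": -2.5}, "payload": null}

the writer's type comes first in each Ticket pair
decoding the Ticket value with the v1 reader:
  role := "OWNER"
  scores := []
  meta.signature := 0xC0DE
  meta.latitude := -2.5
  writer meta.avatar: unmatched, discarded
  payload := null (not supplied -> null)
  => decoded: {"role": "OWNER", "scores": [], "meta": {"signature": 0xC0DE, "latitude": -2.5}, "payload": null}
ruling out the remaining Ticket differences:
  added field avatar to record Audit: required bytes, tag 33 (in v2 it sits last) -> matters for Ticket compatibility verdicts, not for this value's decode
  field signature in record Audit: optional changed to required -> matters for Ticket compatibility verdicts, not for this value's decode
  removed field payload from record Ticket -> inert under this dialect — no rule fires on Ticket and the result does not move
  field latitude in record Audit: tag 2 changed to 1 -> inert under this dialect — no rule fires on Ticket and the result does not move


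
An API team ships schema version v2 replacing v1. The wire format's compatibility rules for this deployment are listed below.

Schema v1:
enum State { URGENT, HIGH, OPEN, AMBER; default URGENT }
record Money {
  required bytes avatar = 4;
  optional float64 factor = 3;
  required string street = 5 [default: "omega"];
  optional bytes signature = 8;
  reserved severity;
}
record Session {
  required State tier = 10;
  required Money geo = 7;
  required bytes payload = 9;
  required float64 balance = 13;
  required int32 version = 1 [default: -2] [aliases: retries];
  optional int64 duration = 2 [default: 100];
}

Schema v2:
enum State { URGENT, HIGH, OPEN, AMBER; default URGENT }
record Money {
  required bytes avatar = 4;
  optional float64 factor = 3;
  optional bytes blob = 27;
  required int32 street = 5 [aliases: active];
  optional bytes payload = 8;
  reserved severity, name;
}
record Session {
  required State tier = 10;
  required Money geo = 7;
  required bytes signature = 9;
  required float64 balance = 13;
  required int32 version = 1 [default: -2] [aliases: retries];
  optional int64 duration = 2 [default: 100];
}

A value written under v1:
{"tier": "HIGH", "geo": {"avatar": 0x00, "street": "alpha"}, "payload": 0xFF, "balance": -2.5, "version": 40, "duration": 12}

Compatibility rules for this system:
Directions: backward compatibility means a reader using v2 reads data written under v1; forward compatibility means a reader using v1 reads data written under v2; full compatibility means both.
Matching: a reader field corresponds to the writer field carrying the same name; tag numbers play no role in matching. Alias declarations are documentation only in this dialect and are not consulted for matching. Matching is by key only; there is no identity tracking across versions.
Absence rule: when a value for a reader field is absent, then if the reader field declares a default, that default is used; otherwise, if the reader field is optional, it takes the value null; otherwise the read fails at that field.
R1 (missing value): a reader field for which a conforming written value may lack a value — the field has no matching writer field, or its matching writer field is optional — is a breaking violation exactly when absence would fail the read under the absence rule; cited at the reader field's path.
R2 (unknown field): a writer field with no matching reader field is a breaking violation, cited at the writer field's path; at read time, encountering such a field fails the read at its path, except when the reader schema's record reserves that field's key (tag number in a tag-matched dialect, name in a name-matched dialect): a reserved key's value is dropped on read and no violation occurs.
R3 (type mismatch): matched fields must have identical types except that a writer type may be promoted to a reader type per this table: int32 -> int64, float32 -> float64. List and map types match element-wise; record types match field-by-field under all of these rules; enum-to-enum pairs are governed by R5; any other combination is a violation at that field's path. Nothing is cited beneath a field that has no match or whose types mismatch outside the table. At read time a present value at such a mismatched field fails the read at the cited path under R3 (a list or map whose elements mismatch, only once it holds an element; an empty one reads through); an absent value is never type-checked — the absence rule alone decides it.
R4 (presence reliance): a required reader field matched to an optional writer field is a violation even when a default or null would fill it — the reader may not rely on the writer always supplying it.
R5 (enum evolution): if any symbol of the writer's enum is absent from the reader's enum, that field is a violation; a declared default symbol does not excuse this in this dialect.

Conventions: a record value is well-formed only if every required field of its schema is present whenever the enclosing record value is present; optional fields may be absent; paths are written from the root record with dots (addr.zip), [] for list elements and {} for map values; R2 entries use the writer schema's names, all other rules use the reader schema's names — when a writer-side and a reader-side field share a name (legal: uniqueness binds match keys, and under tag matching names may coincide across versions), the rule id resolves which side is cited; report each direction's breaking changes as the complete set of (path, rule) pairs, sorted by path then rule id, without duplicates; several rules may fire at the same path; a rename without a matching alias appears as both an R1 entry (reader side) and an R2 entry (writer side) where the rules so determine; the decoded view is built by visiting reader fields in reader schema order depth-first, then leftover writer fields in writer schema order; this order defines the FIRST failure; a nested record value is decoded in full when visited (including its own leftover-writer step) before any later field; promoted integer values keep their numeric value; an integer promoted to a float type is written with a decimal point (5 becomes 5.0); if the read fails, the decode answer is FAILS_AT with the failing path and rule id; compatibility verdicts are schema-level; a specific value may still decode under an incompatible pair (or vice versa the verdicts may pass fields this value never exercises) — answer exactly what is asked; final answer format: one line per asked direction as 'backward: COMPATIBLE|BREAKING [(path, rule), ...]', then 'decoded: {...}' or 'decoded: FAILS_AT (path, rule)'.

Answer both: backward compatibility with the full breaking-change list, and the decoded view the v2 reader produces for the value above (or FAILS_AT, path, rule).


the writer's type comes first in each Session pair
backward for Session (reader v2, writer v1):
  State -> State, writer required: tier aligns to tier
  Money -> Money, writer required: geo aligns to geo
  signature: no writer match
  float64 -> float64, writer required: balance aligns to balance
  int32 -> int32, writer required: version aligns to version
  int64 -> int64, writer optional: duration aligns to duration
  writer payload: unknown to reader
  bytes -> bytes, writer required: geo.avatar aligns to geo.avatar
  float64 -> float64, writer optional: geo.factor aligns to geo.factor
  geo.blob: no writer match
  string -> int32, writer required: geo.street aligns to geo.street
  geo.payload: no writer match
  writer geo.signature: unknown to reader
  violation R2 at geo.signature
  violation R3 at geo.street
  violation R2 at payload
  violation R1 at signature
  => backward: BREAKING (4)
decode (reader v2):
  tier := "HIGH"
  geo.avatar := 0x00
  geo.factor := null (missing; optional => null)
  geo.blob := null (missing; optional => null)
  read fails at geo.street under R3
  => FAILS_AT (geo.street, R3)
the other Session changes do not affect what is asked:
  added field blob to record Money: optional bytes, tag 27 (in v2 it sits immediately before street) -> its effect on Session is confined to the forward direction, not asked

backward: BREAKING [(geo.signature, R2), (geo.street, R3), (payload, R2), (signature, R1)]; decoded: FAILS_AT (geo.street, R3)


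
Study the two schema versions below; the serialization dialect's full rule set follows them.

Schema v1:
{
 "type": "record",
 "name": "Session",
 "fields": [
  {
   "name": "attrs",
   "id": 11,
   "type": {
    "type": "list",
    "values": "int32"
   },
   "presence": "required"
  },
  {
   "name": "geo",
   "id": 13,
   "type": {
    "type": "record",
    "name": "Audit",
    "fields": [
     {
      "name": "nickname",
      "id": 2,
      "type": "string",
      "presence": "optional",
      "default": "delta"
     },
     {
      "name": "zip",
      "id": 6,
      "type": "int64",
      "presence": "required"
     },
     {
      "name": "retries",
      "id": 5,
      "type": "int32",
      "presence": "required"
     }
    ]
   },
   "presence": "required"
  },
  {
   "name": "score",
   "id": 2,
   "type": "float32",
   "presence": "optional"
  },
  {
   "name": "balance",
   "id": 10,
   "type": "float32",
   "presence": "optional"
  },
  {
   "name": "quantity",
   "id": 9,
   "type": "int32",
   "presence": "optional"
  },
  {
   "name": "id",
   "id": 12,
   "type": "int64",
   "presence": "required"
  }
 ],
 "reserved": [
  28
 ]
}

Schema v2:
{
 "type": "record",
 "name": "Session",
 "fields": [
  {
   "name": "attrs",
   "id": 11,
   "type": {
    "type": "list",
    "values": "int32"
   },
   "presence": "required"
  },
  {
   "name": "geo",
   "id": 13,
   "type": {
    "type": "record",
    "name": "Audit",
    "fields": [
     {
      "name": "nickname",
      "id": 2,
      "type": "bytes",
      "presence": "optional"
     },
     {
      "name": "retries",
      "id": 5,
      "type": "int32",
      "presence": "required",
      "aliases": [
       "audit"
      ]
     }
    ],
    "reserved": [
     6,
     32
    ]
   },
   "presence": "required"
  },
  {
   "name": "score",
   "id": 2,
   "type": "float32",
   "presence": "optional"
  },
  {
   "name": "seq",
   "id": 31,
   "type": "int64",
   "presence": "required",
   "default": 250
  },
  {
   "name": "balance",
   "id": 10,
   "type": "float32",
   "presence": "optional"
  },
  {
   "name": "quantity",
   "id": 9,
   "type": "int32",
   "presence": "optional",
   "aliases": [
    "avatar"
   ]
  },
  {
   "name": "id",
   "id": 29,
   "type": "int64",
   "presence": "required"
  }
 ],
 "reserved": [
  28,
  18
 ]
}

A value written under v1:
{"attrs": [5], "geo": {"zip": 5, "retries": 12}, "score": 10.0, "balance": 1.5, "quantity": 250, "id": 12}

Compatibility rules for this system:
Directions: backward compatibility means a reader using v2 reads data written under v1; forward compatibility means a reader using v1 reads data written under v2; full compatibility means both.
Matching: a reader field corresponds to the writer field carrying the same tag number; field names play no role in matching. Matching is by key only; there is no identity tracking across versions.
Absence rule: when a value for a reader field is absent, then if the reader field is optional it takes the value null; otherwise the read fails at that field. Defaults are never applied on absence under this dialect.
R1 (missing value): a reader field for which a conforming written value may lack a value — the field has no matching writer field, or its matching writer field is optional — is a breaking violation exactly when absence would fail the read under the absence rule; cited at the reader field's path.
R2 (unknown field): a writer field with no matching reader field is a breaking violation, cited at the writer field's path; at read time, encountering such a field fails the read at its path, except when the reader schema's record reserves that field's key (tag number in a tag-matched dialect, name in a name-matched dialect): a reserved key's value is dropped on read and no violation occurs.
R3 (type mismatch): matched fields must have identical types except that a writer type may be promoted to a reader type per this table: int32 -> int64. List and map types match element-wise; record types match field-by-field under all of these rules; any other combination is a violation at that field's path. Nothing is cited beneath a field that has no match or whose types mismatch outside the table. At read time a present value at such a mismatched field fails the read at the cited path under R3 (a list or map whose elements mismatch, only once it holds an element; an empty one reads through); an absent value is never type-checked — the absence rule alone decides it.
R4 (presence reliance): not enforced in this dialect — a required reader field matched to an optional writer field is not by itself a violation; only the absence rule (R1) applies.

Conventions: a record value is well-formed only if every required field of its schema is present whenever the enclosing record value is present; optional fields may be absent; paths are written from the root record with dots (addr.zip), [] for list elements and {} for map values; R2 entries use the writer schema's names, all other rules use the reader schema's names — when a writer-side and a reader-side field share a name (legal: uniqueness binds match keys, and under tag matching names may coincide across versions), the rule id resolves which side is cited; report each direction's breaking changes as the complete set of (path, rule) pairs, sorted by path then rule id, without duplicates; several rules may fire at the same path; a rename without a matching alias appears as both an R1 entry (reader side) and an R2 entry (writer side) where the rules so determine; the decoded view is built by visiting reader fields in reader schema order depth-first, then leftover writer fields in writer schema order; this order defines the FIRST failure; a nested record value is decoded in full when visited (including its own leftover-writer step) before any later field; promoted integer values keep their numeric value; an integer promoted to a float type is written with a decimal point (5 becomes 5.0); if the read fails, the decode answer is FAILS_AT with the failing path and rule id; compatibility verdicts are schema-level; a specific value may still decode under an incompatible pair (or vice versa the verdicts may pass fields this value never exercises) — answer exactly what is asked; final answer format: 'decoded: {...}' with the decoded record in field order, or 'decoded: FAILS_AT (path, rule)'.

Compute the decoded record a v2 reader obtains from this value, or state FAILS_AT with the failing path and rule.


in Session below, arrows point writer -> reader
decode walk for Session under reader schema v2:
  attrs := [5]
  geo.nickname := null (missing; optional => null)
  geo.retries := 12
  writer geo.zip: reserved -> dropped
  score := 10.0
  read fails at seq under R1 (no fill)
  => FAILS_AT (seq, R1)
the other Session changes do not affect what is asked:
  field nickname in record Audit: type string changed to bytes (its default is dropped) -> shifts the Session verdicts, not this decode
  removed field zip from record Audit (its key 6 joins the reserved list) -> shifts the Session verdicts, not this decode
  field id in record Session: tag 12 changed to 29 -> shifts the Session verdicts, not this decode

decoded: FAILS_AT (seq, R1)


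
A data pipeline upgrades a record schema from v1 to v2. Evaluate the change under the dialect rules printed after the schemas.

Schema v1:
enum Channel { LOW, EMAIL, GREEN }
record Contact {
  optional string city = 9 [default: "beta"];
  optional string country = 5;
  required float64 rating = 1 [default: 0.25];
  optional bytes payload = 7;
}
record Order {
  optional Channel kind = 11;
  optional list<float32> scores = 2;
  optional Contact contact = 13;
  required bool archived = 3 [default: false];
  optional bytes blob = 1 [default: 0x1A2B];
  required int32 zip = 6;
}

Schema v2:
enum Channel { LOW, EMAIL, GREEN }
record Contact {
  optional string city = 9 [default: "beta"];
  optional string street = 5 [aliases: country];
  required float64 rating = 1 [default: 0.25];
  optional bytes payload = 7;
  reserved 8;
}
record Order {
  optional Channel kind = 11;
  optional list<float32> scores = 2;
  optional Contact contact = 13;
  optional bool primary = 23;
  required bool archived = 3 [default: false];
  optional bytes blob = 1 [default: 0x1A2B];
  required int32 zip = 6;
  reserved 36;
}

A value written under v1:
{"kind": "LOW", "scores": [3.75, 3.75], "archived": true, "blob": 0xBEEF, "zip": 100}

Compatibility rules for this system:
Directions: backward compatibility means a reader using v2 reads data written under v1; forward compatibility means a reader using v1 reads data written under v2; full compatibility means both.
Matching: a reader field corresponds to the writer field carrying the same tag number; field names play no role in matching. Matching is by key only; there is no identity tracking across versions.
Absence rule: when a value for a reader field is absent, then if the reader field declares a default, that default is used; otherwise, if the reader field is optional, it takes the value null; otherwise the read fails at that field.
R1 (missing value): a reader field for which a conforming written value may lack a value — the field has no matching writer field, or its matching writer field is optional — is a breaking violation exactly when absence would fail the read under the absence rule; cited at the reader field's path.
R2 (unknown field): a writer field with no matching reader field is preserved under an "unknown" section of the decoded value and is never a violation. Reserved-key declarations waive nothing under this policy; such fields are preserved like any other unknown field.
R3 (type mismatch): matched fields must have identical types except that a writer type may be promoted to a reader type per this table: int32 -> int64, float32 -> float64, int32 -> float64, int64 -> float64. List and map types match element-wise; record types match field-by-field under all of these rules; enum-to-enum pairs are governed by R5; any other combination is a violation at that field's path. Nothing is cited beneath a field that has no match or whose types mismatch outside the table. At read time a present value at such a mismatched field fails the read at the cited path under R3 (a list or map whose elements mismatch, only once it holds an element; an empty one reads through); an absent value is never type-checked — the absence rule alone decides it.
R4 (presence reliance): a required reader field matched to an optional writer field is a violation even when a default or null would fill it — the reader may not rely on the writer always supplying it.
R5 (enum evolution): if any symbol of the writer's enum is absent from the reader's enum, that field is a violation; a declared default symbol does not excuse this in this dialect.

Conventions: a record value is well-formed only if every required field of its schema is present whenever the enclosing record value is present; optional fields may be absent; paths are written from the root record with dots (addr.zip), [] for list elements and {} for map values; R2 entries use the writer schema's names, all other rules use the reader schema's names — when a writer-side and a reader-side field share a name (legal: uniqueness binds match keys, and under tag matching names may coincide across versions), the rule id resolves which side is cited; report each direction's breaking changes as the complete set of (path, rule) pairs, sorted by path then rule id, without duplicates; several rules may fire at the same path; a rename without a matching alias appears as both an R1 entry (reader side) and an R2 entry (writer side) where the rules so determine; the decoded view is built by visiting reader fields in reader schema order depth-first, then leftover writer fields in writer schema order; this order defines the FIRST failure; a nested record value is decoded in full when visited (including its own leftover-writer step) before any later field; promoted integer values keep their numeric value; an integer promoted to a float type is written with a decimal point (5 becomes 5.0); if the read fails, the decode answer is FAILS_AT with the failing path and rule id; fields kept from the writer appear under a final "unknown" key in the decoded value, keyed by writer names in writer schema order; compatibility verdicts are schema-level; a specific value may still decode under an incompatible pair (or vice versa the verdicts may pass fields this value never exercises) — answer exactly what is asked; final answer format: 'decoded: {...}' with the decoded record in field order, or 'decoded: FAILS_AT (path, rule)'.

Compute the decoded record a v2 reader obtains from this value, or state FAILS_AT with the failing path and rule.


decoded: {"kind": "LOW", "scores": [3.75, 3.75], "contact": null, "primary": null, "archived": true, "blob": 0xBEEF, "zip": 100}

each type pair in Order: writer, then reader
migrating the Order value to v2:
  kind := "LOW"
  scores := [3.75, 3.75]
  contact := null (not supplied -> null)
  primary := null (not supplied -> null)
  archived := true
  blob := 0xBEEF
  zip := 100
  => decoded: {"kind": "LOW", "scores": [3.75, 3.75], "contact": null, "primary": null, "archived": true, "blob": 0xBEEF, "zip": 100}
remaining Order differences; none change what is asked:
  renamed field country to street in record Contact (alias country declared on the renamed field) -> no rule fires on it and the decoded Order view is identical with or without it


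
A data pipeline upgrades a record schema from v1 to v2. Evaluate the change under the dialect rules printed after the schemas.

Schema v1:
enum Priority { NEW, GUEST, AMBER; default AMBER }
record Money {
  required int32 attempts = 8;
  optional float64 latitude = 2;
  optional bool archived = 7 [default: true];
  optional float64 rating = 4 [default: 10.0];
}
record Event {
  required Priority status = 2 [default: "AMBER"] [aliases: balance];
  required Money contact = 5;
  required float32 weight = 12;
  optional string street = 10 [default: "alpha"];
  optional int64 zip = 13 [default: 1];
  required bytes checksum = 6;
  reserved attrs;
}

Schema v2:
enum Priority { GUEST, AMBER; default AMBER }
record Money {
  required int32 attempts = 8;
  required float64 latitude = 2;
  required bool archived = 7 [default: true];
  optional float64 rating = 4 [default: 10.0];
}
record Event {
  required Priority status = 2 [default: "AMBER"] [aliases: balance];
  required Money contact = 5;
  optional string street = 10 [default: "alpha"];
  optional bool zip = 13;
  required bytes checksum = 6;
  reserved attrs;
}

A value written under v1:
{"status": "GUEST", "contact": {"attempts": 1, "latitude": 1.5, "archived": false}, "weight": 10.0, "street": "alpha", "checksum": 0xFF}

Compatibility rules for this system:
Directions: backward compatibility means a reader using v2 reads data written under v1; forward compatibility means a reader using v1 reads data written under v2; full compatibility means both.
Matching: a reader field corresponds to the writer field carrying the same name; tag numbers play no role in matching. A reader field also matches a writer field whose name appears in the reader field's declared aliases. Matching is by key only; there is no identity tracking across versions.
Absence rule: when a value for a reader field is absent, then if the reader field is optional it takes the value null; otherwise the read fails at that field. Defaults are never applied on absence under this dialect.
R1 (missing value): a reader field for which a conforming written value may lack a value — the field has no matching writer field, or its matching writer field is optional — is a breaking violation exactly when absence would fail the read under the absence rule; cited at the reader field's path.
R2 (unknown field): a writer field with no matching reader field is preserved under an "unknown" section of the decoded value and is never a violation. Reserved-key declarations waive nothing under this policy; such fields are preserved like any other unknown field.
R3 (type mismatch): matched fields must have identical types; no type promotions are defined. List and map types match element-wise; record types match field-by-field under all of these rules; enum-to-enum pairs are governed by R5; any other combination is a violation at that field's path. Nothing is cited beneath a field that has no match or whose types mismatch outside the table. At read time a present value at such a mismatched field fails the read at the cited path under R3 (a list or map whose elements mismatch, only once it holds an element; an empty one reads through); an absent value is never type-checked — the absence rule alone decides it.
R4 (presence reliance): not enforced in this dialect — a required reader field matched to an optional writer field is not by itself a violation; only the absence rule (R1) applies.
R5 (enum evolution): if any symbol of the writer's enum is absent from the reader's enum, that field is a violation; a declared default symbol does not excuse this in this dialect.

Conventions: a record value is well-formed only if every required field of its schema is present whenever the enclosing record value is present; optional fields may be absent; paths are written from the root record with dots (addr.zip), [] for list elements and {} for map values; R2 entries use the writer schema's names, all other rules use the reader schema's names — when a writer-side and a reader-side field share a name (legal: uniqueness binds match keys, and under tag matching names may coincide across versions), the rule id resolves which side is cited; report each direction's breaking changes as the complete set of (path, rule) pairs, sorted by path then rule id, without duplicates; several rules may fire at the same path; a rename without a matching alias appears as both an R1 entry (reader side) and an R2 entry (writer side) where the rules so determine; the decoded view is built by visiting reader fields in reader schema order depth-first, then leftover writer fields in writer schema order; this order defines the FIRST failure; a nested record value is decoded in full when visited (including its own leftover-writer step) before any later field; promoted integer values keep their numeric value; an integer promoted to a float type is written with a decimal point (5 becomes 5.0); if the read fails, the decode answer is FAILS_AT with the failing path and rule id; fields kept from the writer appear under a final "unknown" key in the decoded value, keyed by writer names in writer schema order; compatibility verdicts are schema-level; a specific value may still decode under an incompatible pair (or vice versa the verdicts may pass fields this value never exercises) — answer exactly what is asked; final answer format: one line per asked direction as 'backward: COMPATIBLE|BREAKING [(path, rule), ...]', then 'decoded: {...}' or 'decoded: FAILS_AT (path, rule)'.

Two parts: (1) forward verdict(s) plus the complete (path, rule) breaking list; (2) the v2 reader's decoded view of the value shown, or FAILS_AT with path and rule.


forward: BREAKING [(weight, R1), (zip, R3)]; decoded: {"status": "GUEST", "contact": {"attempts": 1, "latitude": 1.5, "archived": false, "rating": null}, "street": "alpha", "zip": null, "checksum": 0xFF, "unknown": {"weight": 10.0}}

the writer's type comes first in each Event pair
forward on Event — v1 reading data written by v2:
  Priority -> Priority, writer required: status aligns to status
  Money -> Money, writer required: contact aligns to contact
  weight: no writer match
  string -> string, writer optional: street aligns to street
  bool -> int64, writer optional: zip aligns to zip
  bytes -> bytes, writer required: checksum aligns to checksum
  int32 -> int32, writer required: contact.attempts aligns to contact.attempts
  float64 -> float64, writer required: contact.latitude aligns to contact.latitude
  bool -> bool, writer required: contact.archived aligns to contact.archived
  float64 -> float64, writer optional: contact.rating aligns to contact.rating
  R1 fires at weight
  R3 fires at zip
  => forward: BREAKING (2)
decode walk for Event under reader schema v2:
  status := "GUEST"
  contact.attempts := 1
  contact.latitude := 1.5
  contact.archived := false
  contact.rating := null (absent, optional -> null)
  street := "alpha"
  zip := null (absent, optional -> null)
  checksum := 0xFF
  writer weight: kept under "unknown"
  => decoded: {"status": "GUEST", "contact": {"attempts": 1, "latitude": 1.5, "archived": false, "rating": null}, "street": "alpha", "zip": null, "checksum": 0xFF, "unknown": {"weight": 10.0}}
diffs on Event not affecting the asked answer:
  field latitude in record Money: optional changed to required -> matters only for Event's backward compatibility — outside the asked direction
  field archived in record Money: optional changed to required -> matters only for Event's backward compatibility — outside the asked direction
  enum Priority (field status in record Event): symbol NEW removed -> matters only for Event's backward compatibility — outside the asked direction
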